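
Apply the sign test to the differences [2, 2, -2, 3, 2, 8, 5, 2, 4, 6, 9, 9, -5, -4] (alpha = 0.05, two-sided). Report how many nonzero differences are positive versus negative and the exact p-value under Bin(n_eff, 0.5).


Step 1: Discard zero differences. Original n = 14; n_eff = number of nonzero differences = 14.
Nonzero differences (with sign): +2, +2, -2, +3, +2, +8, +5, +2, +4, +6, +9, +9, -5, -4
Step 2: Count signs: positive = 11, negative = 3.
Step 3: Under H0: P(positive) = 0.5, so the number of positives S ~ Bin(14, 0.5).
Step 4: Two-sided exact p-value = sum of Bin(14,0.5) probabilities at or below the observed probability = 0.057373.
Step 5: alpha = 0.05. fail to reject H0.

n_eff = 14, pos = 11, neg = 3, p = 0.057373, fail to reject H0.


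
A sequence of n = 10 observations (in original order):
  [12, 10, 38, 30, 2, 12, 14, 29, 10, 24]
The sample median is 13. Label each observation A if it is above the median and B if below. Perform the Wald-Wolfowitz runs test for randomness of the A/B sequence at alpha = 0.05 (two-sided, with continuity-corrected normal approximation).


Step 1: Compute median = 13; label A = above, B = below.
Labels in order: BBAABBAABA  (n_A = 5, n_B = 5)
Step 2: Count runs R = 6.
Step 3: Under H0 (random ordering), E[R] = 2*n_A*n_B/(n_A+n_B) + 1 = 2*5*5/10 + 1 = 6.0000.
        Var[R] = 2*n_A*n_B*(2*n_A*n_B - n_A - n_B) / ((n_A+n_B)^2 * (n_A+n_B-1)) = 2000/900 = 2.2222.
        SD[R] = 1.4907.
Step 4: R = E[R], so z = 0 with no continuity correction.
Step 5: Two-sided p-value via normal approximation = 2*(1 - Phi(|z|)) = 1.000000.
Step 6: alpha = 0.05. fail to reject H0.

R = 6, z = 0.0000, p = 1.000000, fail to reject H0.


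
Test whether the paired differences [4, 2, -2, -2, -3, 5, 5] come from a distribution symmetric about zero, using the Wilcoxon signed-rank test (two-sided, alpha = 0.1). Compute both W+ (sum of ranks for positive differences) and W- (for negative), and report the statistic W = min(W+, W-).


Step 1: Drop any zero differences (none here) and take |d_i|.
|d| = [4, 2, 2, 2, 3, 5, 5]
Step 2: Midrank |d_i| (ties get averaged ranks).
ranks: |4|->5, |2|->2, |2|->2, |2|->2, |3|->4, |5|->6.5, |5|->6.5
Step 3: Attach original signs; sum ranks with positive sign and with negative sign.
W+ = 5 + 2 + 6.5 + 6.5 = 20
W- = 2 + 2 + 4 = 8
(Check: W+ + W- = 28 should equal n(n+1)/2 = 28.)
Step 4: Test statistic W = min(W+, W-) = 8.
Step 5: Ties in |d|, so use the tie-corrected normal approximation.
        E[W] = n(n+1)/4 = 7*8/4 = 14.
        Tie groups: |d|=2 (t=3), |d|=5 (t=2); sum(t^3 - t) = 30.
        Var[W] = n(n+1)(2n+1)/24 - sum(t^3-t)/48 = 840/24 - 30/48 = 34.375.
        z = (W - E[W]) / sqrt(Var[W]) = (8 - 14) / 5.8630 = -1.0234.
        Two-sided p = 2*Phi(z) = 0.306136.
Step 6: alpha = 0.1. fail to reject H0.

W+ = 20, W- = 8, W = min = 8, p = 0.306136, fail to reject H0.


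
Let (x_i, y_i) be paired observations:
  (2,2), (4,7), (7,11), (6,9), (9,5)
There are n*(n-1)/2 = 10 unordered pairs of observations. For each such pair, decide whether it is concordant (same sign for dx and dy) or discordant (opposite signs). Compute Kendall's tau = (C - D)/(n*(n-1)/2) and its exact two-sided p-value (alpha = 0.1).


Step 1: Enumerate the 10 unordered pairs (i,j) with i<j and classify each by sign(x_j-x_i) * sign(y_j-y_i).
  (1,2):dx=+2,dy=+5->C; (1,3):dx=+5,dy=+9->C; (1,4):dx=+4,dy=+7->C; (1,5):dx=+7,dy=+3->C
  (2,3):dx=+3,dy=+4->C; (2,4):dx=+2,dy=+2->C; (2,5):dx=+5,dy=-2->D; (3,4):dx=-1,dy=-2->C
  (3,5):dx=+2,dy=-6->D; (4,5):dx=+3,dy=-4->D
Step 2: C = 7, D = 3, total pairs = 10.
Step 3: tau = (C - D)/(n(n-1)/2) = (7 - 3)/10 = 0.400000.
Step 4: Exact two-sided p-value (enumerate n! = 120 permutations of y under H0): p = 0.483333.
Step 5: alpha = 0.1. fail to reject H0.

tau_b = 0.4000 (C=7, D=3), p = 0.483333, fail to reject H0.


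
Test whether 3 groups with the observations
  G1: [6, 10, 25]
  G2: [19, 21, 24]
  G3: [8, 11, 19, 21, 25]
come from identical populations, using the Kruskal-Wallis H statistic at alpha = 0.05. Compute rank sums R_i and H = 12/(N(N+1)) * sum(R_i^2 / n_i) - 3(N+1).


Step 1: Combine all N = 11 observations and assign midranks.
sorted (value, group, rank): (6,G1,1), (8,G3,2), (10,G1,3), (11,G3,4), (19,G2,5.5), (19,G3,5.5), (21,G2,7.5), (21,G3,7.5), (24,G2,9), (25,G1,10.5), (25,G3,10.5)
Step 2: Sum ranks within each group.
R_1 = 14.5 (n_1 = 3)
R_2 = 22 (n_2 = 3)
R_3 = 29.5 (n_3 = 5)
Step 3: H = 12/(N(N+1)) * sum(R_i^2/n_i) - 3(N+1)
     = 12/(11*12) * (14.5^2/3 + 22^2/3 + 29.5^2/5) - 3*12
     = 0.090909 * 405.467 - 36
     = 0.860606.
Step 4: Ties present; correction factor C = 1 - 18/(11^3 - 11) = 0.986364. Corrected H = 0.860606 / 0.986364 = 0.872504.
Step 5: Under H0, H ~ chi^2(2); p-value = 0.646455.
Step 6: alpha = 0.05. fail to reject H0.

H = 0.8725, df = 2, p = 0.646455, fail to reject H0.


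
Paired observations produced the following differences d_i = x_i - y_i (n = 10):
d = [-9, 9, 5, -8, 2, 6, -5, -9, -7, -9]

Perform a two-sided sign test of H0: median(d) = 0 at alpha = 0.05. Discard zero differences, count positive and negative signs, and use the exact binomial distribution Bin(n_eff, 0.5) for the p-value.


Step 1: Discard zero differences. Original n = 10; n_eff = number of nonzero differences = 10.
Nonzero differences (with sign): -9, +9, +5, -8, +2, +6, -5, -9, -7, -9
Step 2: Count signs: positive = 4, negative = 6.
Step 3: Under H0: P(positive) = 0.5, so the number of positives S ~ Bin(10, 0.5).
Step 4: Two-sided exact p-value = sum of Bin(10,0.5) probabilities at or below the observed probability = 0.753906.
Step 5: alpha = 0.05. fail to reject H0.

n_eff = 10, pos = 4, neg = 6, p = 0.753906, fail to reject H0.


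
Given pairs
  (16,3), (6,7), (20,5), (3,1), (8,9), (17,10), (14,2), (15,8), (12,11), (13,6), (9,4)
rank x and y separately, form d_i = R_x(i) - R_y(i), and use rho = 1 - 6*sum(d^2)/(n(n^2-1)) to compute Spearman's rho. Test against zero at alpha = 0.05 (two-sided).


Step 1: Rank x and y separately (midranks; no ties here).
rank(x): 16->9, 6->2, 20->11, 3->1, 8->3, 17->10, 14->7, 15->8, 12->5, 13->6, 9->4
rank(y): 3->3, 7->7, 5->5, 1->1, 9->9, 10->10, 2->2, 8->8, 11->11, 6->6, 4->4
Step 2: d_i = R_x(i) - R_y(i); compute d_i^2.
  (9-3)^2=36, (2-7)^2=25, (11-5)^2=36, (1-1)^2=0, (3-9)^2=36, (10-10)^2=0, (7-2)^2=25, (8-8)^2=0, (5-11)^2=36, (6-6)^2=0, (4-4)^2=0
sum(d^2) = 194.
Step 3: rho = 1 - 6*194 / (11*(11^2 - 1)) = 1 - 1164/1320 = 0.118182.
Step 4: Under H0, t = rho * sqrt((n-2)/(1-rho^2)) = 0.3570 ~ t(9).
Step 5: Two-sided p-value from the t-distribution with 9 df = 0.729285.
Step 6: alpha = 0.05. fail to reject H0.

rho = 0.1182, p = 0.729285, fail to reject H0 at alpha = 0.05.


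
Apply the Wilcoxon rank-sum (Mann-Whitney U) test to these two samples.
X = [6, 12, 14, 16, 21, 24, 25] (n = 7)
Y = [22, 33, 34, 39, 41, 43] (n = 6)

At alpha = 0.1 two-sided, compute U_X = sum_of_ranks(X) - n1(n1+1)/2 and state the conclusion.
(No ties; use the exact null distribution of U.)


Step 1: Combine and sort all 13 observations; assign midranks.
sorted (value, group): (6,X), (12,X), (14,X), (16,X), (21,X), (22,Y), (24,X), (25,X), (33,Y), (34,Y), (39,Y), (41,Y), (43,Y)
ranks: 6->1, 12->2, 14->3, 16->4, 21->5, 22->6, 24->7, 25->8, 33->9, 34->10, 39->11, 41->12, 43->13
Step 2: Rank sum for X: R1 = 1 + 2 + 3 + 4 + 5 + 7 + 8 = 30.
Step 3: U_X = R1 - n1(n1+1)/2 = 30 - 7*8/2 = 30 - 28 = 2.
       U_Y = n1*n2 - U_X = 42 - 2 = 40.
Step 4: No ties, so the exact null distribution of U (based on enumerating the C(13,7) = 1716 equally likely rank assignments) gives the two-sided p-value.
Step 5: p-value = 0.004662; compare to alpha = 0.1. reject H0.

U_X = 2, p = 0.004662, reject H0 at alpha = 0.1.


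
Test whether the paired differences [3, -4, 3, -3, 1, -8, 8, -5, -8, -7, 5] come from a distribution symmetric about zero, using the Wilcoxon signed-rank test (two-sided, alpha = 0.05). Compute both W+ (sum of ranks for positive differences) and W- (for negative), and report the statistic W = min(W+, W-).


Step 1: Drop any zero differences (none here) and take |d_i|.
|d| = [3, 4, 3, 3, 1, 8, 8, 5, 8, 7, 5]
Step 2: Midrank |d_i| (ties get averaged ranks).
ranks: |3|->3, |4|->5, |3|->3, |3|->3, |1|->1, |8|->10, |8|->10, |5|->6.5, |8|->10, |7|->8, |5|->6.5
Step 3: Attach original signs; sum ranks with positive sign and with negative sign.
W+ = 3 + 3 + 1 + 10 + 6.5 = 23.5
W- = 5 + 3 + 10 + 6.5 + 10 + 8 = 42.5
(Check: W+ + W- = 66 should equal n(n+1)/2 = 66.)
Step 4: Test statistic W = min(W+, W-) = 23.5.
Step 5: Ties in |d|, so use the tie-corrected normal approximation.
        E[W] = n(n+1)/4 = 11*12/4 = 33.
        Tie groups: |d|=3 (t=3), |d|=5 (t=2), |d|=8 (t=3); sum(t^3 - t) = 54.
        Var[W] = n(n+1)(2n+1)/24 - sum(t^3-t)/48 = 3036/24 - 54/48 = 125.375.
        z = (W - E[W]) / sqrt(Var[W]) = (23.5 - 33) / 11.1971 = -0.8484.
        Two-sided p = 2*Phi(z) = 0.396196.
Step 6: alpha = 0.05. fail to reject H0.

W+ = 23.5, W- = 42.5, W = min = 23.5, p = 0.396196, fail to reject H0.


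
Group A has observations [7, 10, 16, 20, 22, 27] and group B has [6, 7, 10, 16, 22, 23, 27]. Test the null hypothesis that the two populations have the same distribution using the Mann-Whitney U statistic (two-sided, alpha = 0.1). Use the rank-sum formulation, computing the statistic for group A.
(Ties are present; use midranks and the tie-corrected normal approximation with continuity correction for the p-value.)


Step 1: Combine and sort all 13 observations; assign midranks.
sorted (value, group): (6,Y), (7,X), (7,Y), (10,X), (10,Y), (16,X), (16,Y), (20,X), (22,X), (22,Y), (23,Y), (27,X), (27,Y)
ranks: 6->1, 7->2.5, 7->2.5, 10->4.5, 10->4.5, 16->6.5, 16->6.5, 20->8, 22->9.5, 22->9.5, 23->11, 27->12.5, 27->12.5
Step 2: Rank sum for X: R1 = 2.5 + 4.5 + 6.5 + 8 + 9.5 + 12.5 = 43.5.
Step 3: U_X = R1 - n1(n1+1)/2 = 43.5 - 6*7/2 = 43.5 - 21 = 22.5.
       U_Y = n1*n2 - U_X = 42 - 22.5 = 19.5.
Step 4: Ties are present, so use the tie-corrected normal approximation (with continuity correction) for the p-value.
Step 5: p-value = 0.885620; compare to alpha = 0.1. fail to reject H0.

U_X = 22.5, p = 0.885620, fail to reject H0 at alpha = 0.1.


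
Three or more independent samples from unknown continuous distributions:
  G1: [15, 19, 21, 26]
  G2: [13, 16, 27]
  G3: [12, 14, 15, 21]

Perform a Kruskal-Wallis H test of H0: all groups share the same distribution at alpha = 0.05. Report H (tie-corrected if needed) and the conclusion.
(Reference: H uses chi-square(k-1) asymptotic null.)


Step 1: Combine all N = 11 observations and assign midranks.
sorted (value, group, rank): (12,G3,1), (13,G2,2), (14,G3,3), (15,G1,4.5), (15,G3,4.5), (16,G2,6), (19,G1,7), (21,G1,8.5), (21,G3,8.5), (26,G1,10), (27,G2,11)
Step 2: Sum ranks within each group.
R_1 = 30 (n_1 = 4)
R_2 = 19 (n_2 = 3)
R_3 = 17 (n_3 = 4)
Step 3: H = 12/(N(N+1)) * sum(R_i^2/n_i) - 3(N+1)
     = 12/(11*12) * (30^2/4 + 19^2/3 + 17^2/4) - 3*12
     = 0.090909 * 417.583 - 36
     = 1.962121.
Step 4: Ties present; correction factor C = 1 - 12/(11^3 - 11) = 0.990909. Corrected H = 1.962121 / 0.990909 = 1.980122.
Step 5: Under H0, H ~ chi^2(2); p-value = 0.371554.
Step 6: alpha = 0.05. fail to reject H0.

H = 1.9801, df = 2, p = 0.371554, fail to reject H0.


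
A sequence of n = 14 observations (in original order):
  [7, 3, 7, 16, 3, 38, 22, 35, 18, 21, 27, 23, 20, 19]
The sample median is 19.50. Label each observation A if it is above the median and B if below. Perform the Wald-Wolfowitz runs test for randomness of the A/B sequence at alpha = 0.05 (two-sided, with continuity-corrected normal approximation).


Step 1: Compute median = 19.50; label A = above, B = below.
Labels in order: BBBBBAAABAAAAB  (n_A = 7, n_B = 7)
Step 2: Count runs R = 5.
Step 3: Under H0 (random ordering), E[R] = 2*n_A*n_B/(n_A+n_B) + 1 = 2*7*7/14 + 1 = 8.0000.
        Var[R] = 2*n_A*n_B*(2*n_A*n_B - n_A - n_B) / ((n_A+n_B)^2 * (n_A+n_B-1)) = 8232/2548 = 3.2308.
        SD[R] = 1.7974.
Step 4: Continuity-corrected z = (R + 0.5 - E[R]) / SD[R] = (5 + 0.5 - 8.0000) / 1.7974 = -1.3909.
Step 5: Two-sided p-value via normal approximation = 2*(1 - Phi(|z|)) = 0.164264.
Step 6: alpha = 0.05. fail to reject H0.

R = 5, z = -1.3909, p = 0.164264, fail to reject H0.


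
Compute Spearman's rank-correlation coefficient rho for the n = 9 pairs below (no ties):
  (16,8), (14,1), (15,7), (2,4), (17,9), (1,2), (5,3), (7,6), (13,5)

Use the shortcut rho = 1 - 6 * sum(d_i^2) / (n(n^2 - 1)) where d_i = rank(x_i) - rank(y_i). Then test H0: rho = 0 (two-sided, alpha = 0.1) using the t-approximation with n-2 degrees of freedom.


Step 1: Rank x and y separately (midranks; no ties here).
rank(x): 16->8, 14->6, 15->7, 2->2, 17->9, 1->1, 5->3, 7->4, 13->5
rank(y): 8->8, 1->1, 7->7, 4->4, 9->9, 2->2, 3->3, 6->6, 5->5
Step 2: d_i = R_x(i) - R_y(i); compute d_i^2.
  (8-8)^2=0, (6-1)^2=25, (7-7)^2=0, (2-4)^2=4, (9-9)^2=0, (1-2)^2=1, (3-3)^2=0, (4-6)^2=4, (5-5)^2=0
sum(d^2) = 34.
Step 3: rho = 1 - 6*34 / (9*(9^2 - 1)) = 1 - 204/720 = 0.716667.
Step 4: Under H0, t = rho * sqrt((n-2)/(1-rho^2)) = 2.7188 ~ t(7).
Step 5: Two-sided p-value from the t-distribution with 7 df = 0.029818.
Step 6: alpha = 0.1. reject H0.

rho = 0.7167, p = 0.029818, reject H0 at alpha = 0.1.


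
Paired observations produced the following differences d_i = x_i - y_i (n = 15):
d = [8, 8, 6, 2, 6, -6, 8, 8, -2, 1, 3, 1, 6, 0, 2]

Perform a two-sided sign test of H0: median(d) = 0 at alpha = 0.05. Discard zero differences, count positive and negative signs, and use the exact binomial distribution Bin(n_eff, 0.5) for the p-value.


Step 1: Discard zero differences. Original n = 15; n_eff = number of nonzero differences = 14.
Nonzero differences (with sign): +8, +8, +6, +2, +6, -6, +8, +8, -2, +1, +3, +1, +6, +2
Step 2: Count signs: positive = 12, negative = 2.
Step 3: Under H0: P(positive) = 0.5, so the number of positives S ~ Bin(14, 0.5).
Step 4: Two-sided exact p-value = sum of Bin(14,0.5) probabilities at or below the observed probability = 0.012939.
Step 5: alpha = 0.05. reject H0.

n_eff = 14, pos = 12, neg = 2, p = 0.012939, reject H0.


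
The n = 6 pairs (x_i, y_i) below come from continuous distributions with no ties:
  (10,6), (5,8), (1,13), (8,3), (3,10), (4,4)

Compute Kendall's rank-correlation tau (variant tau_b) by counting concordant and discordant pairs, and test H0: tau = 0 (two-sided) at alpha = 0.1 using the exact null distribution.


Step 1: Enumerate the 15 unordered pairs (i,j) with i<j and classify each by sign(x_j-x_i) * sign(y_j-y_i).
  (1,2):dx=-5,dy=+2->D; (1,3):dx=-9,dy=+7->D; (1,4):dx=-2,dy=-3->C; (1,5):dx=-7,dy=+4->D
  (1,6):dx=-6,dy=-2->C; (2,3):dx=-4,dy=+5->D; (2,4):dx=+3,dy=-5->D; (2,5):dx=-2,dy=+2->D
  (2,6):dx=-1,dy=-4->C; (3,4):dx=+7,dy=-10->D; (3,5):dx=+2,dy=-3->D; (3,6):dx=+3,dy=-9->D
  (4,5):dx=-5,dy=+7->D; (4,6):dx=-4,dy=+1->D; (5,6):dx=+1,dy=-6->D
Step 2: C = 3, D = 12, total pairs = 15.
Step 3: tau = (C - D)/(n(n-1)/2) = (3 - 12)/15 = -0.600000.
Step 4: Exact two-sided p-value (enumerate n! = 720 permutations of y under H0): p = 0.136111.
Step 5: alpha = 0.1. fail to reject H0.

tau_b = -0.6000 (C=3, D=12), p = 0.136111, fail to reject H0.


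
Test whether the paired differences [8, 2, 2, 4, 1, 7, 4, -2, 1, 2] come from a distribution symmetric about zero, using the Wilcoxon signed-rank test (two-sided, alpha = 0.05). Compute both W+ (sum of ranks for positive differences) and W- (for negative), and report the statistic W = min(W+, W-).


Step 1: Drop any zero differences (none here) and take |d_i|.
|d| = [8, 2, 2, 4, 1, 7, 4, 2, 1, 2]
Step 2: Midrank |d_i| (ties get averaged ranks).
ranks: |8|->10, |2|->4.5, |2|->4.5, |4|->7.5, |1|->1.5, |7|->9, |4|->7.5, |2|->4.5, |1|->1.5, |2|->4.5
Step 3: Attach original signs; sum ranks with positive sign and with negative sign.
W+ = 10 + 4.5 + 4.5 + 7.5 + 1.5 + 9 + 7.5 + 1.5 + 4.5 = 50.5
W- = 4.5 = 4.5
(Check: W+ + W- = 55 should equal n(n+1)/2 = 55.)
Step 4: Test statistic W = min(W+, W-) = 4.5.
Step 5: Ties in |d|, so use the tie-corrected normal approximation.
        E[W] = n(n+1)/4 = 10*11/4 = 27.5.
        Tie groups: |d|=1 (t=2), |d|=2 (t=4), |d|=4 (t=2); sum(t^3 - t) = 72.
        Var[W] = n(n+1)(2n+1)/24 - sum(t^3-t)/48 = 2310/24 - 72/48 = 94.75.
        z = (W - E[W]) / sqrt(Var[W]) = (4.5 - 27.5) / 9.7340 = -2.3629.
        Two-sided p = 2*Phi(z) = 0.018134.
Step 6: alpha = 0.05. reject H0.

W+ = 50.5, W- = 4.5, W = min = 4.5, p = 0.018134, reject H0.


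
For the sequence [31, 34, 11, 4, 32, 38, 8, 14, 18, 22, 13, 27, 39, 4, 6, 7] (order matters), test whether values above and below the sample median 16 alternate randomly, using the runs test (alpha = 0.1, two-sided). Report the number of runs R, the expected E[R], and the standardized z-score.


Step 1: Compute median = 16; label A = above, B = below.
Labels in order: AABBAABBAABAABBB  (n_A = 8, n_B = 8)
Step 2: Count runs R = 8.
Step 3: Under H0 (random ordering), E[R] = 2*n_A*n_B/(n_A+n_B) + 1 = 2*8*8/16 + 1 = 9.0000.
        Var[R] = 2*n_A*n_B*(2*n_A*n_B - n_A - n_B) / ((n_A+n_B)^2 * (n_A+n_B-1)) = 14336/3840 = 3.7333.
        SD[R] = 1.9322.
Step 4: Continuity-corrected z = (R + 0.5 - E[R]) / SD[R] = (8 + 0.5 - 9.0000) / 1.9322 = -0.2588.
Step 5: Two-sided p-value via normal approximation = 2*(1 - Phi(|z|)) = 0.795809.
Step 6: alpha = 0.1. fail to reject H0.

R = 8, z = -0.2588, p = 0.795809, fail to reject H0.


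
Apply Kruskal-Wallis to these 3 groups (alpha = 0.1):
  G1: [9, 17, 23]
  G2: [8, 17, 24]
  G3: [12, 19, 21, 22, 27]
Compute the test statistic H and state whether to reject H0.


Step 1: Combine all N = 11 observations and assign midranks.
sorted (value, group, rank): (8,G2,1), (9,G1,2), (12,G3,3), (17,G1,4.5), (17,G2,4.5), (19,G3,6), (21,G3,7), (22,G3,8), (23,G1,9), (24,G2,10), (27,G3,11)
Step 2: Sum ranks within each group.
R_1 = 15.5 (n_1 = 3)
R_2 = 15.5 (n_2 = 3)
R_3 = 35 (n_3 = 5)
Step 3: H = 12/(N(N+1)) * sum(R_i^2/n_i) - 3(N+1)
     = 12/(11*12) * (15.5^2/3 + 15.5^2/3 + 35^2/5) - 3*12
     = 0.090909 * 405.167 - 36
     = 0.833333.
Step 4: Ties present; correction factor C = 1 - 6/(11^3 - 11) = 0.995455. Corrected H = 0.833333 / 0.995455 = 0.837139.
Step 5: Under H0, H ~ chi^2(2); p-value = 0.657988.
Step 6: alpha = 0.1. fail to reject H0.

H = 0.8371, df = 2, p = 0.657988, fail to reject H0.


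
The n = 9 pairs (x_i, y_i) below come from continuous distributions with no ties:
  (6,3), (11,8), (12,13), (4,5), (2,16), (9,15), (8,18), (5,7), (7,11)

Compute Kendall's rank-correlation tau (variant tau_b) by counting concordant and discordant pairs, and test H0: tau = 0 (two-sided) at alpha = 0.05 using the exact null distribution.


Step 1: Enumerate the 36 unordered pairs (i,j) with i<j and classify each by sign(x_j-x_i) * sign(y_j-y_i).
  (1,2):dx=+5,dy=+5->C; (1,3):dx=+6,dy=+10->C; (1,4):dx=-2,dy=+2->D; (1,5):dx=-4,dy=+13->D
  (1,6):dx=+3,dy=+12->C; (1,7):dx=+2,dy=+15->C; (1,8):dx=-1,dy=+4->D; (1,9):dx=+1,dy=+8->C
  (2,3):dx=+1,dy=+5->C; (2,4):dx=-7,dy=-3->C; (2,5):dx=-9,dy=+8->D; (2,6):dx=-2,dy=+7->D
  (2,7):dx=-3,dy=+10->D; (2,8):dx=-6,dy=-1->C; (2,9):dx=-4,dy=+3->D; (3,4):dx=-8,dy=-8->C
  (3,5):dx=-10,dy=+3->D; (3,6):dx=-3,dy=+2->D; (3,7):dx=-4,dy=+5->D; (3,8):dx=-7,dy=-6->C
  (3,9):dx=-5,dy=-2->C; (4,5):dx=-2,dy=+11->D; (4,6):dx=+5,dy=+10->C; (4,7):dx=+4,dy=+13->C
  (4,8):dx=+1,dy=+2->C; (4,9):dx=+3,dy=+6->C; (5,6):dx=+7,dy=-1->D; (5,7):dx=+6,dy=+2->C
  (5,8):dx=+3,dy=-9->D; (5,9):dx=+5,dy=-5->D; (6,7):dx=-1,dy=+3->D; (6,8):dx=-4,dy=-8->C
  (6,9):dx=-2,dy=-4->C; (7,8):dx=-3,dy=-11->C; (7,9):dx=-1,dy=-7->C; (8,9):dx=+2,dy=+4->C
Step 2: C = 21, D = 15, total pairs = 36.
Step 3: tau = (C - D)/(n(n-1)/2) = (21 - 15)/36 = 0.166667.
Step 4: Exact two-sided p-value (enumerate n! = 362880 permutations of y under H0): p = 0.612202.
Step 5: alpha = 0.05. fail to reject H0.

tau_b = 0.1667 (C=21, D=15), p = 0.612202, fail to reject H0.


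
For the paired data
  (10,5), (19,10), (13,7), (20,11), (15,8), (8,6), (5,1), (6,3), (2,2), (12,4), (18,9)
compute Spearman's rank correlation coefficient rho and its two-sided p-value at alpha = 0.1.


Step 1: Rank x and y separately (midranks; no ties here).
rank(x): 10->5, 19->10, 13->7, 20->11, 15->8, 8->4, 5->2, 6->3, 2->1, 12->6, 18->9
rank(y): 5->5, 10->10, 7->7, 11->11, 8->8, 6->6, 1->1, 3->3, 2->2, 4->4, 9->9
Step 2: d_i = R_x(i) - R_y(i); compute d_i^2.
  (5-5)^2=0, (10-10)^2=0, (7-7)^2=0, (11-11)^2=0, (8-8)^2=0, (4-6)^2=4, (2-1)^2=1, (3-3)^2=0, (1-2)^2=1, (6-4)^2=4, (9-9)^2=0
sum(d^2) = 10.
Step 3: rho = 1 - 6*10 / (11*(11^2 - 1)) = 1 - 60/1320 = 0.954545.
Step 4: Under H0, t = rho * sqrt((n-2)/(1-rho^2)) = 9.6074 ~ t(9).
Step 5: Two-sided p-value from the t-distribution with 9 df = 0.000005.
Step 6: alpha = 0.1. reject H0.

rho = 0.9545, p = 0.000005, reject H0 at alpha = 0.1.


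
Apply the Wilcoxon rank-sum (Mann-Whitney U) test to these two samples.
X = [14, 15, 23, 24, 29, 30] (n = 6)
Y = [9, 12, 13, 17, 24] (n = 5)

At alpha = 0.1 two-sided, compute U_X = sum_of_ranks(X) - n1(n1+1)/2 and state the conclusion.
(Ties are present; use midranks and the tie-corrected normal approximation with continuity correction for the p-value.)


Step 1: Combine and sort all 11 observations; assign midranks.
sorted (value, group): (9,Y), (12,Y), (13,Y), (14,X), (15,X), (17,Y), (23,X), (24,X), (24,Y), (29,X), (30,X)
ranks: 9->1, 12->2, 13->3, 14->4, 15->5, 17->6, 23->7, 24->8.5, 24->8.5, 29->10, 30->11
Step 2: Rank sum for X: R1 = 4 + 5 + 7 + 8.5 + 10 + 11 = 45.5.
Step 3: U_X = R1 - n1(n1+1)/2 = 45.5 - 6*7/2 = 45.5 - 21 = 24.5.
       U_Y = n1*n2 - U_X = 30 - 24.5 = 5.5.
Step 4: Ties are present, so use the tie-corrected normal approximation (with continuity correction) for the p-value.
Step 5: p-value = 0.099576; compare to alpha = 0.1. reject H0.

U_X = 24.5, p = 0.099576, reject H0 at alpha = 0.1.


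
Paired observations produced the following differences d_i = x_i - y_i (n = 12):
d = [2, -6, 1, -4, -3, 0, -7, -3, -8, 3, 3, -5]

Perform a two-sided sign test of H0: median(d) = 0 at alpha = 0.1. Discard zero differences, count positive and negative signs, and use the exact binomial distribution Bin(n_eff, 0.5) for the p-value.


Step 1: Discard zero differences. Original n = 12; n_eff = number of nonzero differences = 11.
Nonzero differences (with sign): +2, -6, +1, -4, -3, -7, -3, -8, +3, +3, -5
Step 2: Count signs: positive = 4, negative = 7.
Step 3: Under H0: P(positive) = 0.5, so the number of positives S ~ Bin(11, 0.5).
Step 4: Two-sided exact p-value = sum of Bin(11,0.5) probabilities at or below the observed probability = 0.548828.
Step 5: alpha = 0.1. fail to reject H0.

n_eff = 11, pos = 4, neg = 7, p = 0.548828, fail to reject H0.


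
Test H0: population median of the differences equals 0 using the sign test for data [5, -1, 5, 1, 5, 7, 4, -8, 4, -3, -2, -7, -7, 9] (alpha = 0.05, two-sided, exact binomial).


Step 1: Discard zero differences. Original n = 14; n_eff = number of nonzero differences = 14.
Nonzero differences (with sign): +5, -1, +5, +1, +5, +7, +4, -8, +4, -3, -2, -7, -7, +9
Step 2: Count signs: positive = 8, negative = 6.
Step 3: Under H0: P(positive) = 0.5, so the number of positives S ~ Bin(14, 0.5).
Step 4: Two-sided exact p-value = sum of Bin(14,0.5) probabilities at or below the observed probability = 0.790527.
Step 5: alpha = 0.05. fail to reject H0.

n_eff = 14, pos = 8, neg = 6, p = 0.790527, fail to reject H0.


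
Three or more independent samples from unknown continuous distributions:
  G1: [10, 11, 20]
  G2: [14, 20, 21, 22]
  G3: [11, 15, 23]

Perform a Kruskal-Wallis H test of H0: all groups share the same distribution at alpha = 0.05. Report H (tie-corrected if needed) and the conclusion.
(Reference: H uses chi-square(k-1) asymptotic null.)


Step 1: Combine all N = 10 observations and assign midranks.
sorted (value, group, rank): (10,G1,1), (11,G1,2.5), (11,G3,2.5), (14,G2,4), (15,G3,5), (20,G1,6.5), (20,G2,6.5), (21,G2,8), (22,G2,9), (23,G3,10)
Step 2: Sum ranks within each group.
R_1 = 10 (n_1 = 3)
R_2 = 27.5 (n_2 = 4)
R_3 = 17.5 (n_3 = 3)
Step 3: H = 12/(N(N+1)) * sum(R_i^2/n_i) - 3(N+1)
     = 12/(10*11) * (10^2/3 + 27.5^2/4 + 17.5^2/3) - 3*11
     = 0.109091 * 324.479 - 33
     = 2.397727.
Step 4: Ties present; correction factor C = 1 - 12/(10^3 - 10) = 0.987879. Corrected H = 2.397727 / 0.987879 = 2.427147.
Step 5: Under H0, H ~ chi^2(2); p-value = 0.297134.
Step 6: alpha = 0.05. fail to reject H0.

H = 2.4271, df = 2, p = 0.297134, fail to reject H0.


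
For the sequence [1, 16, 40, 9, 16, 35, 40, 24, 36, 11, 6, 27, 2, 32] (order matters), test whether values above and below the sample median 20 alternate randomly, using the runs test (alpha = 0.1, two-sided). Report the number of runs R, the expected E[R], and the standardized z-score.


Step 1: Compute median = 20; label A = above, B = below.
Labels in order: BBABBAAAABBABA  (n_A = 7, n_B = 7)
Step 2: Count runs R = 8.
Step 3: Under H0 (random ordering), E[R] = 2*n_A*n_B/(n_A+n_B) + 1 = 2*7*7/14 + 1 = 8.0000.
        Var[R] = 2*n_A*n_B*(2*n_A*n_B - n_A - n_B) / ((n_A+n_B)^2 * (n_A+n_B-1)) = 8232/2548 = 3.2308.
        SD[R] = 1.7974.
Step 4: R = E[R], so z = 0 with no continuity correction.
Step 5: Two-sided p-value via normal approximation = 2*(1 - Phi(|z|)) = 1.000000.
Step 6: alpha = 0.1. fail to reject H0.

R = 8, z = 0.0000, p = 1.000000, fail to reject H0.


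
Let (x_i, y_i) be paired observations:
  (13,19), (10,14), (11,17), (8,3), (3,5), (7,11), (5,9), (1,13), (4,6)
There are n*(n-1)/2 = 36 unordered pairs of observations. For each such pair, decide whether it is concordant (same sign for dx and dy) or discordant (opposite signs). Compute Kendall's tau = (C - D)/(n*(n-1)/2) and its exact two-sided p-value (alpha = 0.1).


Step 1: Enumerate the 36 unordered pairs (i,j) with i<j and classify each by sign(x_j-x_i) * sign(y_j-y_i).
  (1,2):dx=-3,dy=-5->C; (1,3):dx=-2,dy=-2->C; (1,4):dx=-5,dy=-16->C; (1,5):dx=-10,dy=-14->C
  (1,6):dx=-6,dy=-8->C; (1,7):dx=-8,dy=-10->C; (1,8):dx=-12,dy=-6->C; (1,9):dx=-9,dy=-13->C
  (2,3):dx=+1,dy=+3->C; (2,4):dx=-2,dy=-11->C; (2,5):dx=-7,dy=-9->C; (2,6):dx=-3,dy=-3->C
  (2,7):dx=-5,dy=-5->C; (2,8):dx=-9,dy=-1->C; (2,9):dx=-6,dy=-8->C; (3,4):dx=-3,dy=-14->C
  (3,5):dx=-8,dy=-12->C; (3,6):dx=-4,dy=-6->C; (3,7):dx=-6,dy=-8->C; (3,8):dx=-10,dy=-4->C
  (3,9):dx=-7,dy=-11->C; (4,5):dx=-5,dy=+2->D; (4,6):dx=-1,dy=+8->D; (4,7):dx=-3,dy=+6->D
  (4,8):dx=-7,dy=+10->D; (4,9):dx=-4,dy=+3->D; (5,6):dx=+4,dy=+6->C; (5,7):dx=+2,dy=+4->C
  (5,8):dx=-2,dy=+8->D; (5,9):dx=+1,dy=+1->C; (6,7):dx=-2,dy=-2->C; (6,8):dx=-6,dy=+2->D
  (6,9):dx=-3,dy=-5->C; (7,8):dx=-4,dy=+4->D; (7,9):dx=-1,dy=-3->C; (8,9):dx=+3,dy=-7->D
Step 2: C = 27, D = 9, total pairs = 36.
Step 3: tau = (C - D)/(n(n-1)/2) = (27 - 9)/36 = 0.500000.
Step 4: Exact two-sided p-value (enumerate n! = 362880 permutations of y under H0): p = 0.075176.
Step 5: alpha = 0.1. reject H0.

tau_b = 0.5000 (C=27, D=9), p = 0.075176, reject H0.


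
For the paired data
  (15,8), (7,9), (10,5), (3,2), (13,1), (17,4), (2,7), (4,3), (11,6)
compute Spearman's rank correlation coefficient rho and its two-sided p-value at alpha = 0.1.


Step 1: Rank x and y separately (midranks; no ties here).
rank(x): 15->8, 7->4, 10->5, 3->2, 13->7, 17->9, 2->1, 4->3, 11->6
rank(y): 8->8, 9->9, 5->5, 2->2, 1->1, 4->4, 7->7, 3->3, 6->6
Step 2: d_i = R_x(i) - R_y(i); compute d_i^2.
  (8-8)^2=0, (4-9)^2=25, (5-5)^2=0, (2-2)^2=0, (7-1)^2=36, (9-4)^2=25, (1-7)^2=36, (3-3)^2=0, (6-6)^2=0
sum(d^2) = 122.
Step 3: rho = 1 - 6*122 / (9*(9^2 - 1)) = 1 - 732/720 = -0.016667.
Step 4: Under H0, t = rho * sqrt((n-2)/(1-rho^2)) = -0.0441 ~ t(7).
Step 5: Two-sided p-value from the t-distribution with 7 df = 0.966055.
Step 6: alpha = 0.1. fail to reject H0.

rho = -0.0167, p = 0.966055, fail to reject H0 at alpha = 0.1.


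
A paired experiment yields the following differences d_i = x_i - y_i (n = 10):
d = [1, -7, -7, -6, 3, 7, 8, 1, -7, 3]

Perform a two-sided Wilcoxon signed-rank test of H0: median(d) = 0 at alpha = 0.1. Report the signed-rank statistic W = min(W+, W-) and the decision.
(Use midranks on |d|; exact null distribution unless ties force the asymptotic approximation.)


Step 1: Drop any zero differences (none here) and take |d_i|.
|d| = [1, 7, 7, 6, 3, 7, 8, 1, 7, 3]
Step 2: Midrank |d_i| (ties get averaged ranks).
ranks: |1|->1.5, |7|->7.5, |7|->7.5, |6|->5, |3|->3.5, |7|->7.5, |8|->10, |1|->1.5, |7|->7.5, |3|->3.5
Step 3: Attach original signs; sum ranks with positive sign and with negative sign.
W+ = 1.5 + 3.5 + 7.5 + 10 + 1.5 + 3.5 = 27.5
W- = 7.5 + 7.5 + 5 + 7.5 = 27.5
(Check: W+ + W- = 55 should equal n(n+1)/2 = 55.)
Step 4: Test statistic W = min(W+, W-) = 27.5.
Step 5: Ties in |d|, so use the tie-corrected normal approximation.
        E[W] = n(n+1)/4 = 10*11/4 = 27.5.
        Tie groups: |d|=1 (t=2), |d|=3 (t=2), |d|=7 (t=4); sum(t^3 - t) = 72.
        Var[W] = n(n+1)(2n+1)/24 - sum(t^3-t)/48 = 2310/24 - 72/48 = 94.75.
        z = (W - E[W]) / sqrt(Var[W]) = (27.5 - 27.5) / 9.7340 = 0.0000.
        Two-sided p = 2*Phi(z) = 1.000000.
Step 6: alpha = 0.1. fail to reject H0.

W+ = 27.5, W- = 27.5, W = min = 27.5, p = 1.000000, fail to reject H0.


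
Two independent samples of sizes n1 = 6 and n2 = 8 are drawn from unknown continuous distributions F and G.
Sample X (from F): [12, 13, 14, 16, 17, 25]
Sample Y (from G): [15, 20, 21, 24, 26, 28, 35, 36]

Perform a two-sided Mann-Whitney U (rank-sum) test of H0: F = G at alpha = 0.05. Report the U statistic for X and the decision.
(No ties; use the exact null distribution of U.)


Step 1: Combine and sort all 14 observations; assign midranks.
sorted (value, group): (12,X), (13,X), (14,X), (15,Y), (16,X), (17,X), (20,Y), (21,Y), (24,Y), (25,X), (26,Y), (28,Y), (35,Y), (36,Y)
ranks: 12->1, 13->2, 14->3, 15->4, 16->5, 17->6, 20->7, 21->8, 24->9, 25->10, 26->11, 28->12, 35->13, 36->14
Step 2: Rank sum for X: R1 = 1 + 2 + 3 + 5 + 6 + 10 = 27.
Step 3: U_X = R1 - n1(n1+1)/2 = 27 - 6*7/2 = 27 - 21 = 6.
       U_Y = n1*n2 - U_X = 48 - 6 = 42.
Step 4: No ties, so the exact null distribution of U (based on enumerating the C(14,6) = 3003 equally likely rank assignments) gives the two-sided p-value.
Step 5: p-value = 0.019980; compare to alpha = 0.05. reject H0.

U_X = 6, p = 0.019980, reject H0 at alpha = 0.05.


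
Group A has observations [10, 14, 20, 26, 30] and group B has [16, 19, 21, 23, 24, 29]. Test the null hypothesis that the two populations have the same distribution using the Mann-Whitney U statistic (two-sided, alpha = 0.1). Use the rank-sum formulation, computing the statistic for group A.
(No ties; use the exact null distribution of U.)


Step 1: Combine and sort all 11 observations; assign midranks.
sorted (value, group): (10,X), (14,X), (16,Y), (19,Y), (20,X), (21,Y), (23,Y), (24,Y), (26,X), (29,Y), (30,X)
ranks: 10->1, 14->2, 16->3, 19->4, 20->5, 21->6, 23->7, 24->8, 26->9, 29->10, 30->11
Step 2: Rank sum for X: R1 = 1 + 2 + 5 + 9 + 11 = 28.
Step 3: U_X = R1 - n1(n1+1)/2 = 28 - 5*6/2 = 28 - 15 = 13.
       U_Y = n1*n2 - U_X = 30 - 13 = 17.
Step 4: No ties, so the exact null distribution of U (based on enumerating the C(11,5) = 462 equally likely rank assignments) gives the two-sided p-value.
Step 5: p-value = 0.792208; compare to alpha = 0.1. fail to reject H0.

U_X = 13, p = 0.792208, fail to reject H0 at alpha = 0.1.


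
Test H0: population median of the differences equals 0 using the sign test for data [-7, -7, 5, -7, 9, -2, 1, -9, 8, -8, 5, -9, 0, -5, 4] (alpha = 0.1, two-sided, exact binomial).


Step 1: Discard zero differences. Original n = 15; n_eff = number of nonzero differences = 14.
Nonzero differences (with sign): -7, -7, +5, -7, +9, -2, +1, -9, +8, -8, +5, -9, -5, +4
Step 2: Count signs: positive = 6, negative = 8.
Step 3: Under H0: P(positive) = 0.5, so the number of positives S ~ Bin(14, 0.5).
Step 4: Two-sided exact p-value = sum of Bin(14,0.5) probabilities at or below the observed probability = 0.790527.
Step 5: alpha = 0.1. fail to reject H0.

n_eff = 14, pos = 6, neg = 8, p = 0.790527, fail to reject H0.


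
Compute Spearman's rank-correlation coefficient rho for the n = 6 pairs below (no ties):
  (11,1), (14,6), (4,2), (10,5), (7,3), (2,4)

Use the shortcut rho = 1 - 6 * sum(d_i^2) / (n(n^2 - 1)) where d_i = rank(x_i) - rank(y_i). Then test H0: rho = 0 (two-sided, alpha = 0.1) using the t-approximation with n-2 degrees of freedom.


Step 1: Rank x and y separately (midranks; no ties here).
rank(x): 11->5, 14->6, 4->2, 10->4, 7->3, 2->1
rank(y): 1->1, 6->6, 2->2, 5->5, 3->3, 4->4
Step 2: d_i = R_x(i) - R_y(i); compute d_i^2.
  (5-1)^2=16, (6-6)^2=0, (2-2)^2=0, (4-5)^2=1, (3-3)^2=0, (1-4)^2=9
sum(d^2) = 26.
Step 3: rho = 1 - 6*26 / (6*(6^2 - 1)) = 1 - 156/210 = 0.257143.
Step 4: Under H0, t = rho * sqrt((n-2)/(1-rho^2)) = 0.5322 ~ t(4).
Step 5: Two-sided p-value from the t-distribution with 4 df = 0.622787.
Step 6: alpha = 0.1. fail to reject H0.

rho = 0.2571, p = 0.622787, fail to reject H0 at alpha = 0.1.


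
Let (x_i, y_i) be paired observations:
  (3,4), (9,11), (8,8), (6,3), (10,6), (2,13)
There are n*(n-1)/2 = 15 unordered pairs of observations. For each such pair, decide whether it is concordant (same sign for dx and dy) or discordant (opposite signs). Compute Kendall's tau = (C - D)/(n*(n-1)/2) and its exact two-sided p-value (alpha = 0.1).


Step 1: Enumerate the 15 unordered pairs (i,j) with i<j and classify each by sign(x_j-x_i) * sign(y_j-y_i).
  (1,2):dx=+6,dy=+7->C; (1,3):dx=+5,dy=+4->C; (1,4):dx=+3,dy=-1->D; (1,5):dx=+7,dy=+2->C
  (1,6):dx=-1,dy=+9->D; (2,3):dx=-1,dy=-3->C; (2,4):dx=-3,dy=-8->C; (2,5):dx=+1,dy=-5->D
  (2,6):dx=-7,dy=+2->D; (3,4):dx=-2,dy=-5->C; (3,5):dx=+2,dy=-2->D; (3,6):dx=-6,dy=+5->D
  (4,5):dx=+4,dy=+3->C; (4,6):dx=-4,dy=+10->D; (5,6):dx=-8,dy=+7->D
Step 2: C = 7, D = 8, total pairs = 15.
Step 3: tau = (C - D)/(n(n-1)/2) = (7 - 8)/15 = -0.066667.
Step 4: Exact two-sided p-value (enumerate n! = 720 permutations of y under H0): p = 1.000000.
Step 5: alpha = 0.1. fail to reject H0.

tau_b = -0.0667 (C=7, D=8), p = 1.000000, fail to reject H0.


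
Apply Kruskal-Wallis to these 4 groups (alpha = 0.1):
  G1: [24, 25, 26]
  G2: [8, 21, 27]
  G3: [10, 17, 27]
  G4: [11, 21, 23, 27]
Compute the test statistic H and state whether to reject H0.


Step 1: Combine all N = 13 observations and assign midranks.
sorted (value, group, rank): (8,G2,1), (10,G3,2), (11,G4,3), (17,G3,4), (21,G2,5.5), (21,G4,5.5), (23,G4,7), (24,G1,8), (25,G1,9), (26,G1,10), (27,G2,12), (27,G3,12), (27,G4,12)
Step 2: Sum ranks within each group.
R_1 = 27 (n_1 = 3)
R_2 = 18.5 (n_2 = 3)
R_3 = 18 (n_3 = 3)
R_4 = 27.5 (n_4 = 4)
Step 3: H = 12/(N(N+1)) * sum(R_i^2/n_i) - 3(N+1)
     = 12/(13*14) * (27^2/3 + 18.5^2/3 + 18^2/3 + 27.5^2/4) - 3*14
     = 0.065934 * 654.146 - 42
     = 1.130495.
Step 4: Ties present; correction factor C = 1 - 30/(13^3 - 13) = 0.986264. Corrected H = 1.130495 / 0.986264 = 1.146240.
Step 5: Under H0, H ~ chi^2(3); p-value = 0.765925.
Step 6: alpha = 0.1. fail to reject H0.

H = 1.1462, df = 3, p = 0.765925, fail to reject H0.


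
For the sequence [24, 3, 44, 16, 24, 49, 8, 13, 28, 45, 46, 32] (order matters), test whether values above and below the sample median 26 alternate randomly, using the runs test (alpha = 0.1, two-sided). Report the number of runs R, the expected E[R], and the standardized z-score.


Step 1: Compute median = 26; label A = above, B = below.
Labels in order: BBABBABBAAAA  (n_A = 6, n_B = 6)
Step 2: Count runs R = 6.
Step 3: Under H0 (random ordering), E[R] = 2*n_A*n_B/(n_A+n_B) + 1 = 2*6*6/12 + 1 = 7.0000.
        Var[R] = 2*n_A*n_B*(2*n_A*n_B - n_A - n_B) / ((n_A+n_B)^2 * (n_A+n_B-1)) = 4320/1584 = 2.7273.
        SD[R] = 1.6514.
Step 4: Continuity-corrected z = (R + 0.5 - E[R]) / SD[R] = (6 + 0.5 - 7.0000) / 1.6514 = -0.3028.
Step 5: Two-sided p-value via normal approximation = 2*(1 - Phi(|z|)) = 0.762069.
Step 6: alpha = 0.1. fail to reject H0.

R = 6, z = -0.3028, p = 0.762069, fail to reject H0.


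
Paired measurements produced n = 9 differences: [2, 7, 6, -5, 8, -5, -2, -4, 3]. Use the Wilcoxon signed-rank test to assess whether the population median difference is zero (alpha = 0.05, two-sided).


Step 1: Drop any zero differences (none here) and take |d_i|.
|d| = [2, 7, 6, 5, 8, 5, 2, 4, 3]
Step 2: Midrank |d_i| (ties get averaged ranks).
ranks: |2|->1.5, |7|->8, |6|->7, |5|->5.5, |8|->9, |5|->5.5, |2|->1.5, |4|->4, |3|->3
Step 3: Attach original signs; sum ranks with positive sign and with negative sign.
W+ = 1.5 + 8 + 7 + 9 + 3 = 28.5
W- = 5.5 + 5.5 + 1.5 + 4 = 16.5
(Check: W+ + W- = 45 should equal n(n+1)/2 = 45.)
Step 4: Test statistic W = min(W+, W-) = 16.5.
Step 5: Ties in |d|, so use the tie-corrected normal approximation.
        E[W] = n(n+1)/4 = 9*10/4 = 22.5.
        Tie groups: |d|=2 (t=2), |d|=5 (t=2); sum(t^3 - t) = 12.
        Var[W] = n(n+1)(2n+1)/24 - sum(t^3-t)/48 = 1710/24 - 12/48 = 71.
        z = (W - E[W]) / sqrt(Var[W]) = (16.5 - 22.5) / 8.4261 = -0.7121.
        Two-sided p = 2*Phi(z) = 0.476422.
Step 6: alpha = 0.05. fail to reject H0.

W+ = 28.5, W- = 16.5, W = min = 16.5, p = 0.476422, fail to reject H0.


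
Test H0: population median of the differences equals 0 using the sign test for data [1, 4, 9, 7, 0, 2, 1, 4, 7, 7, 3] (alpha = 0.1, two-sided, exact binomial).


Step 1: Discard zero differences. Original n = 11; n_eff = number of nonzero differences = 10.
Nonzero differences (with sign): +1, +4, +9, +7, +2, +1, +4, +7, +7, +3
Step 2: Count signs: positive = 10, negative = 0.
Step 3: Under H0: P(positive) = 0.5, so the number of positives S ~ Bin(10, 0.5).
Step 4: Two-sided exact p-value = sum of Bin(10,0.5) probabilities at or below the observed probability = 0.001953.
Step 5: alpha = 0.1. reject H0.

n_eff = 10, pos = 10, neg = 0, p = 0.001953, reject H0.


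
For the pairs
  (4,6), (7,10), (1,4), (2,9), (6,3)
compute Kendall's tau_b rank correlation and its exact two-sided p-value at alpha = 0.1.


Step 1: Enumerate the 10 unordered pairs (i,j) with i<j and classify each by sign(x_j-x_i) * sign(y_j-y_i).
  (1,2):dx=+3,dy=+4->C; (1,3):dx=-3,dy=-2->C; (1,4):dx=-2,dy=+3->D; (1,5):dx=+2,dy=-3->D
  (2,3):dx=-6,dy=-6->C; (2,4):dx=-5,dy=-1->C; (2,5):dx=-1,dy=-7->C; (3,4):dx=+1,dy=+5->C
  (3,5):dx=+5,dy=-1->D; (4,5):dx=+4,dy=-6->D
Step 2: C = 6, D = 4, total pairs = 10.
Step 3: tau = (C - D)/(n(n-1)/2) = (6 - 4)/10 = 0.200000.
Step 4: Exact two-sided p-value (enumerate n! = 120 permutations of y under H0): p = 0.816667.
Step 5: alpha = 0.1. fail to reject H0.

tau_b = 0.2000 (C=6, D=4), p = 0.816667, fail to reject H0.


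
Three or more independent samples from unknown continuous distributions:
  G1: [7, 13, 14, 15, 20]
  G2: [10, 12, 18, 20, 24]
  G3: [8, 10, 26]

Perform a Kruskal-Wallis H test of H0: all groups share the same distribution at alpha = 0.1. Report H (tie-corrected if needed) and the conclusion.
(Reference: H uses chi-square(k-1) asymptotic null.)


Step 1: Combine all N = 13 observations and assign midranks.
sorted (value, group, rank): (7,G1,1), (8,G3,2), (10,G2,3.5), (10,G3,3.5), (12,G2,5), (13,G1,6), (14,G1,7), (15,G1,8), (18,G2,9), (20,G1,10.5), (20,G2,10.5), (24,G2,12), (26,G3,13)
Step 2: Sum ranks within each group.
R_1 = 32.5 (n_1 = 5)
R_2 = 40 (n_2 = 5)
R_3 = 18.5 (n_3 = 3)
Step 3: H = 12/(N(N+1)) * sum(R_i^2/n_i) - 3(N+1)
     = 12/(13*14) * (32.5^2/5 + 40^2/5 + 18.5^2/3) - 3*14
     = 0.065934 * 645.333 - 42
     = 0.549451.
Step 4: Ties present; correction factor C = 1 - 12/(13^3 - 13) = 0.994505. Corrected H = 0.549451 / 0.994505 = 0.552486.
Step 5: Under H0, H ~ chi^2(2); p-value = 0.758628.
Step 6: alpha = 0.1. fail to reject H0.

H = 0.5525, df = 2, p = 0.758628, fail to reject H0.


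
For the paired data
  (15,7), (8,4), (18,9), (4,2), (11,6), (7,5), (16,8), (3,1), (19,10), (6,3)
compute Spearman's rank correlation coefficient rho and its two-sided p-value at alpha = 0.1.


Step 1: Rank x and y separately (midranks; no ties here).
rank(x): 15->7, 8->5, 18->9, 4->2, 11->6, 7->4, 16->8, 3->1, 19->10, 6->3
rank(y): 7->7, 4->4, 9->9, 2->2, 6->6, 5->5, 8->8, 1->1, 10->10, 3->3
Step 2: d_i = R_x(i) - R_y(i); compute d_i^2.
  (7-7)^2=0, (5-4)^2=1, (9-9)^2=0, (2-2)^2=0, (6-6)^2=0, (4-5)^2=1, (8-8)^2=0, (1-1)^2=0, (10-10)^2=0, (3-3)^2=0
sum(d^2) = 2.
Step 3: rho = 1 - 6*2 / (10*(10^2 - 1)) = 1 - 12/990 = 0.987879.
Step 4: Under H0, t = rho * sqrt((n-2)/(1-rho^2)) = 18.0003 ~ t(8).
Step 5: Two-sided p-value from the t-distribution with 8 df = 0.000000.
Step 6: alpha = 0.1. reject H0.

rho = 0.9879, p = 0.000000, reject H0 at alpha = 0.1.
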